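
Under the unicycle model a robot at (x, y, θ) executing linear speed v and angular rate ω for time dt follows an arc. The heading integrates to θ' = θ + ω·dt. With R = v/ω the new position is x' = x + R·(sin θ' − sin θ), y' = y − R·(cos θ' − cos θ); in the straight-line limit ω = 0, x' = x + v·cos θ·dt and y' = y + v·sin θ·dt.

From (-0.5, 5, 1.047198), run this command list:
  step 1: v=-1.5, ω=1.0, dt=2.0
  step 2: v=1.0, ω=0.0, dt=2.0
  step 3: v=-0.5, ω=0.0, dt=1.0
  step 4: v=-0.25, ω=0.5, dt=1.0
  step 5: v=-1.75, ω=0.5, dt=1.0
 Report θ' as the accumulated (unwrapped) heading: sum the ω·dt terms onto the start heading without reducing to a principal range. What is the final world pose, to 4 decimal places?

(0.7815, 3.9922, 4.0472)

step 1: θ'=3.0472 (R=-1.5000) → pose (0.6577, 2.7567, 3.0472)
step 2: θ'=3.0472 (straight) → pose (-1.3334, 2.9452, 3.0472)
step 3: θ'=3.0472 (straight) → pose (-0.8357, 2.8981, 3.0472)
step 4: θ'=3.5472 (R=-0.5000) → pose (-0.5913, 2.9364, 3.5472)
step 5: θ'=4.0472 (R=-3.5000) → pose (0.7815, 3.9922, 4.0472)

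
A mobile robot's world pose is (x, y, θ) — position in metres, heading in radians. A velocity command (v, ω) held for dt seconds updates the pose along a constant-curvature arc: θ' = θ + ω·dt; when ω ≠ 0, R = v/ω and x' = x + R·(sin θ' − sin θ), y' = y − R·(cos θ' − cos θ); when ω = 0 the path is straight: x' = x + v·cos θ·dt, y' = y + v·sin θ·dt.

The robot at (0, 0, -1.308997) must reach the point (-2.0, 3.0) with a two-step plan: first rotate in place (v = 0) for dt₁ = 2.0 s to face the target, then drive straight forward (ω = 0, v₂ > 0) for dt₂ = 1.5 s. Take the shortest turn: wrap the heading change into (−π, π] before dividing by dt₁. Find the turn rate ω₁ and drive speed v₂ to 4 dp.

heading to target = atan2(3−0, -2−0) = 2.1588
Δθ = wrap(2.1588 − -1.3090) = -2.8154; ω₁ = Δθ/dt₁ = -1.4077
distance = √((-2−0)² + (3−0)²) = 3.6056; v₂ = distance/dt₂ = 2.4037

ω₁ = -1.4077, v₂ = 2.4037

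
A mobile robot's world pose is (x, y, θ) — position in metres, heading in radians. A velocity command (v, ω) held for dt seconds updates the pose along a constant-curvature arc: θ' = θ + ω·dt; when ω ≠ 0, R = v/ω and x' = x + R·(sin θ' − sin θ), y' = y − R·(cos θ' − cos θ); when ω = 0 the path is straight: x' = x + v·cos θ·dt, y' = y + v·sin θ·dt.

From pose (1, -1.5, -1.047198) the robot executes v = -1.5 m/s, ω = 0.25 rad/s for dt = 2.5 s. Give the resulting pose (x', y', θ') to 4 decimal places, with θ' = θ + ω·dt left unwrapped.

θ' = -1.0472 + 0.25·2.5 = -0.4222
R = v/ω = -1.5/0.25 = -6.0000
x' = 1 + -6.0000·(sin -0.4222 − sin -1.0472) = -1.7376
y' = -1.5 − -6.0000·(cos -0.4222 − cos -1.0472) = 0.9731

(-1.7376, 0.9731, -0.4222)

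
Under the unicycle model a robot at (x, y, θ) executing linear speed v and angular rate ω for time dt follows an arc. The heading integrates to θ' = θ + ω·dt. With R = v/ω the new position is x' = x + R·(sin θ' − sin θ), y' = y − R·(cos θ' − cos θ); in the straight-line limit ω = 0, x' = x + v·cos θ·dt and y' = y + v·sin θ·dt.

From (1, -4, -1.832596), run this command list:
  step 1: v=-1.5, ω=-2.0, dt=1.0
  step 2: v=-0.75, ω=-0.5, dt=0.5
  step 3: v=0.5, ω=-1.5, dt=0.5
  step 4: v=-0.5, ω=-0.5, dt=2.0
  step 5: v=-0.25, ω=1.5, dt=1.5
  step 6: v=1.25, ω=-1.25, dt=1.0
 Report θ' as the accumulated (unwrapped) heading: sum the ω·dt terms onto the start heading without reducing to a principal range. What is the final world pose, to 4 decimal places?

step 1: θ'=-3.8326 (R=0.7500) → pose (2.2024, -3.6162, -3.8326)
step 2: θ'=-4.0826 (R=1.5000) → pose (2.4587, -3.8886, -4.0826)
step 3: θ'=-4.8326 (R=-0.3333) → pose (2.3971, -3.6523, -4.8326)
step 4: θ'=-5.8326 (R=1.0000) → pose (1.8399, -4.4326, -5.8326)
step 5: θ'=-3.5826 (R=-0.1667) → pose (1.8413, -4.7333, -3.5826)
step 6: θ'=-4.8326 (R=-1.0000) → pose (1.2754, -3.7091, -4.8326)

(1.2754, -3.7091, -4.8326)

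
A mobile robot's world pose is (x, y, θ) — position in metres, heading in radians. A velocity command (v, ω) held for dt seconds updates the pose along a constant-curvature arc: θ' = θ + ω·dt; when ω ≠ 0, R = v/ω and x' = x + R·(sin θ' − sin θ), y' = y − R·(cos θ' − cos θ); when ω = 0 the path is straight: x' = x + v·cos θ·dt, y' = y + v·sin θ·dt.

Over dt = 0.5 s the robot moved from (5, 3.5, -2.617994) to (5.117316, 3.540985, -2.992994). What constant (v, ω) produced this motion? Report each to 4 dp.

v = -0.2500, ω = -0.7500

Δθ = -2.992994 − -2.617994 = -0.375000
ω = Δθ/dt = -0.375000/0.5 = -0.7500
R = Δx/(sin θ' − sin θ) = 0.3333
v = R·ω = 0.3333·-0.7500 = -0.2500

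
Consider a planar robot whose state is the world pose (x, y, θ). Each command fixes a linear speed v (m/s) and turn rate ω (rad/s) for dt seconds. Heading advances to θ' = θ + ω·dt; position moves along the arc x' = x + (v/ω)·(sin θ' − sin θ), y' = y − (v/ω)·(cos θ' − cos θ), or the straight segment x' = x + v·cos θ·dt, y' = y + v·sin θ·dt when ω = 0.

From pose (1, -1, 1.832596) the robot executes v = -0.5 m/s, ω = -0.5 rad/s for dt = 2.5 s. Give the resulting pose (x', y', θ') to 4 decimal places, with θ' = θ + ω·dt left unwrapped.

θ' = 1.8326 + -0.5·2.5 = 0.5826
R = v/ω = -0.5/-0.5 = 1.0000
x' = 1 + 1.0000·(sin 0.5826 − sin 1.8326) = 0.5843
y' = -1 − 1.0000·(cos 0.5826 − cos 1.8326) = -2.0939

(0.5843, -2.0939, 0.5826)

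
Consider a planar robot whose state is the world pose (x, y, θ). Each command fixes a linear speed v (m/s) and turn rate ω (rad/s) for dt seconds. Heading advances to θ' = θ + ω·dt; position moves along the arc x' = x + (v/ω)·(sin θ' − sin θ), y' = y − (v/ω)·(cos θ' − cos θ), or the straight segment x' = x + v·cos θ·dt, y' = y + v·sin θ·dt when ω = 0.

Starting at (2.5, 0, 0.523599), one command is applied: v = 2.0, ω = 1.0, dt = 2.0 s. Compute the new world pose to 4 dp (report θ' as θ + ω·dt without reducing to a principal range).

(2.6588, 3.3621, 2.5236)

θ' = 0.5236 + 1.0·2.0 = 2.5236
R = v/ω = 2.0/1.0 = 2.0000
x' = 2.5 + 2.0000·(sin 2.5236 − sin 0.5236) = 2.6588
y' = 0 − 2.0000·(cos 2.5236 − cos 0.5236) = 3.3621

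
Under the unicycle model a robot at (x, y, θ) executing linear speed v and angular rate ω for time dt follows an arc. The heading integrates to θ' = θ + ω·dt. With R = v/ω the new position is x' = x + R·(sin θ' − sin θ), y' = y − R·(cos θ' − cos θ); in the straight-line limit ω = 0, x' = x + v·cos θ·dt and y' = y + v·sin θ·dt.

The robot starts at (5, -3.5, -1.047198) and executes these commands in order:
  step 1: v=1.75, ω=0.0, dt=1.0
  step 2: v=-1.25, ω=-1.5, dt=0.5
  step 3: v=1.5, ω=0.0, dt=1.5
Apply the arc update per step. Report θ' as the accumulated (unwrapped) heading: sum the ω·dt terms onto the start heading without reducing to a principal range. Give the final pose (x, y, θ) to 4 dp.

step 1: θ'=-1.0472 (straight) → pose (5.8750, -5.0155, -1.0472)
step 2: θ'=-1.7972 (R=0.8333) → pose (5.7846, -4.4118, -1.7972)
step 3: θ'=-1.7972 (straight) → pose (5.2796, -6.6044, -1.7972)

(5.2796, -6.6044, -1.7972)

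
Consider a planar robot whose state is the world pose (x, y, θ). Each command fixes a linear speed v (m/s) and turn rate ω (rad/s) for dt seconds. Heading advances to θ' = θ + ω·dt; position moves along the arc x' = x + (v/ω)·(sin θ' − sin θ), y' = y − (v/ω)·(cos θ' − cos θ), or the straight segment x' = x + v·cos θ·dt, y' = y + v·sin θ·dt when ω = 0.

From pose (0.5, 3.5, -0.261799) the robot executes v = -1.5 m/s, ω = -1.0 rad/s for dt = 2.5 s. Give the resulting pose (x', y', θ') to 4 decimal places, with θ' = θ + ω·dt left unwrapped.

θ' = -0.2618 + -1.0·2.5 = -2.7618
R = v/ω = -1.5/-1.0 = 1.5000
x' = 0.5 + 1.5000·(sin -2.7618 − sin -0.2618) = 0.3321
y' = 3.5 − 1.5000·(cos -2.7618 − cos -0.2618) = 6.3420

(0.3321, 6.3420, -2.7618)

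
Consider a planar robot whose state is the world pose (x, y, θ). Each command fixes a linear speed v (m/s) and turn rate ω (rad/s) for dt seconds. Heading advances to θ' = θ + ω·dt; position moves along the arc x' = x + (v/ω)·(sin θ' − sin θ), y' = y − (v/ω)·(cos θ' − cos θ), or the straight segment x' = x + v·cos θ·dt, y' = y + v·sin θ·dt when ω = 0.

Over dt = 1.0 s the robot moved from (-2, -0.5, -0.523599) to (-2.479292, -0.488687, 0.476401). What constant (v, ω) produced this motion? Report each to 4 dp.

Δθ = 0.476401 − -0.523599 = 1.000000
ω = Δθ/dt = 1.000000/1.0 = 1.0000
R = Δx/(sin θ' − sin θ) = -0.5000
v = R·ω = -0.5000·1.0000 = -0.5000

v = -0.5000, ω = 1.0000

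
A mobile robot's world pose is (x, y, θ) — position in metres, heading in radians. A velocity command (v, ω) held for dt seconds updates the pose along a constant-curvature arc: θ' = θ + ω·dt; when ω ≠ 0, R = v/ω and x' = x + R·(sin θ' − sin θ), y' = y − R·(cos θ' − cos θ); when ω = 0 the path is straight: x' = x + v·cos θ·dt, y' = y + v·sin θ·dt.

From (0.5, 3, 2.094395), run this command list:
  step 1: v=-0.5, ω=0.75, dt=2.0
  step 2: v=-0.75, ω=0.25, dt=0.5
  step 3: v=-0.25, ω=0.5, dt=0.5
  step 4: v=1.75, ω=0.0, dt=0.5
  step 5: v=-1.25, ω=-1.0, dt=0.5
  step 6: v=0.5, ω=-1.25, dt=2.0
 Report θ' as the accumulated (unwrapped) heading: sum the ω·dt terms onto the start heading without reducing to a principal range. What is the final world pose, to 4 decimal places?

step 1: θ'=3.5944 (R=-0.6667) → pose (1.3690, 2.7339, 3.5944)
step 2: θ'=3.7194 (R=-3.0000) → pose (1.6951, 2.9185, 3.7194)
step 3: θ'=3.9694 (R=-0.5000) → pose (1.7902, 2.9991, 3.9694)
step 4: θ'=3.9694 (straight) → pose (1.1983, 2.3547, 3.9694)
step 5: θ'=3.4694 (R=1.2500) → pose (1.7164, 2.6925, 3.4694)
step 6: θ'=0.9694 (R=-0.4000) → pose (1.2578, 3.2976, 0.9694)

(1.2578, 3.2976, 0.9694)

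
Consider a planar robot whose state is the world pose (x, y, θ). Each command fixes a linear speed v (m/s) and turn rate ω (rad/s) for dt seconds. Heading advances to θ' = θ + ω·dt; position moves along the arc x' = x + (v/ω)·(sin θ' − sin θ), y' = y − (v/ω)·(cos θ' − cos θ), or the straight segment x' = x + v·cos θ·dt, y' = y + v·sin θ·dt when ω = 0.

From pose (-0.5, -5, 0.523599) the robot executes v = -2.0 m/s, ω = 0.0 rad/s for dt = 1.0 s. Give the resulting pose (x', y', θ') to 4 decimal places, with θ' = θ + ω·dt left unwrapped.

(-2.2321, -6.0000, 0.5236)

θ' = 0.5236 + 0.0·1.0 = 0.5236
ω = 0 → straight: x' = -0.5 + -2.0·cos(0.5236)·1.0 = -2.2321
y' = -5 + -2.0·sin(0.5236)·1.0 = -6.0000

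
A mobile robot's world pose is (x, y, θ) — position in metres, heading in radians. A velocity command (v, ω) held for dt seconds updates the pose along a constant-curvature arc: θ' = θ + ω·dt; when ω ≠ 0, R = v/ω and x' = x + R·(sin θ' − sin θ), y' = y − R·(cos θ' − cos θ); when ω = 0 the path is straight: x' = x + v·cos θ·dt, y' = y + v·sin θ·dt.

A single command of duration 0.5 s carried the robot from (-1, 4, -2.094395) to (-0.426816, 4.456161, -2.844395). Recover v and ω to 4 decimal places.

Δθ = -2.844395 − -2.094395 = -0.750000
ω = Δθ/dt = -0.750000/0.5 = -1.5000
R = Δx/(sin θ' − sin θ) = 1.0000
v = R·ω = 1.0000·-1.5000 = -1.5000

v = -1.5000, ω = -1.5000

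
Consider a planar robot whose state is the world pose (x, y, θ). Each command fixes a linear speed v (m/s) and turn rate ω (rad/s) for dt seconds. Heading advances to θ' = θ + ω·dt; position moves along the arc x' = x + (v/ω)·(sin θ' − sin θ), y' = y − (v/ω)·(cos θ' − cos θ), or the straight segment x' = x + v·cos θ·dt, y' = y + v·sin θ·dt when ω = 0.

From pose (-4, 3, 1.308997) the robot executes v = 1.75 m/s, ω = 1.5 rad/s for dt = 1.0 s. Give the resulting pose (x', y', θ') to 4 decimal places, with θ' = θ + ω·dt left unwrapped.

(-4.7460, 4.4047, 2.8090)

θ' = 1.3090 + 1.5·1.0 = 2.8090
R = v/ω = 1.75/1.5 = 1.1667
x' = -4 + 1.1667·(sin 2.8090 − sin 1.3090) = -4.7460
y' = 3 − 1.1667·(cos 2.8090 − cos 1.3090) = 4.4047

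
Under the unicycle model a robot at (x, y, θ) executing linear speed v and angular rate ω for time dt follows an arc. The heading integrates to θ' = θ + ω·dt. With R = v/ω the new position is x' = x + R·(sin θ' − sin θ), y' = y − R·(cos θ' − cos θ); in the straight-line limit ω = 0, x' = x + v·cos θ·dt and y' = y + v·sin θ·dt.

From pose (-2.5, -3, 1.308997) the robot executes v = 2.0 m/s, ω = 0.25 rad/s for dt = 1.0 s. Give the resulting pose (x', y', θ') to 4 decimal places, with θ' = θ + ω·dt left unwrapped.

θ' = 1.3090 + 0.25·1.0 = 1.5590
R = v/ω = 2.0/0.25 = 8.0000
x' = -2.5 + 8.0000·(sin 1.5590 − sin 1.3090) = -2.2280
y' = -3 − 8.0000·(cos 1.5590 − cos 1.3090) = -1.0238

(-2.2280, -1.0238, 1.5590)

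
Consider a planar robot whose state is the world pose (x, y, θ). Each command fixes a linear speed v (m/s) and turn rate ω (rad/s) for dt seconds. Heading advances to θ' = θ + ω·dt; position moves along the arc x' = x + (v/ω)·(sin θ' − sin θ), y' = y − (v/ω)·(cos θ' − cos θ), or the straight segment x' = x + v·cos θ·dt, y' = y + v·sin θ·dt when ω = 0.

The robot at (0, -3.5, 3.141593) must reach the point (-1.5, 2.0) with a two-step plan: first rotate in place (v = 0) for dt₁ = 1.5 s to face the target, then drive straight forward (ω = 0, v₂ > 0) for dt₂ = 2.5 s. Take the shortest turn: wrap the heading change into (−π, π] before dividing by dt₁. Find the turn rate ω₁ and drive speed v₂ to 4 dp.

ω₁ = -0.8697, v₂ = 2.2804

heading to target = atan2(2−-3.5, -1.5−0) = 1.8370
Δθ = wrap(1.8370 − 3.1416) = -1.3045; ω₁ = Δθ/dt₁ = -0.8697
distance = √((-1.5−0)² + (2−-3.5)²) = 5.7009; v₂ = distance/dt₂ = 2.2804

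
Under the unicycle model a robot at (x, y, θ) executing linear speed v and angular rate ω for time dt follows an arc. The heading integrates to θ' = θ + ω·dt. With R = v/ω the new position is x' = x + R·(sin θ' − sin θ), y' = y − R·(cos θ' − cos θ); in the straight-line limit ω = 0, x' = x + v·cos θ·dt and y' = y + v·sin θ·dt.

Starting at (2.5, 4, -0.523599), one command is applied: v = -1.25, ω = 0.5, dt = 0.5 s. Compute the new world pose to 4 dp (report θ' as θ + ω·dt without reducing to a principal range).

(1.9255, 4.2419, -0.2736)

θ' = -0.5236 + 0.5·0.5 = -0.2736
R = v/ω = -1.25/0.5 = -2.5000
x' = 2.5 + -2.5000·(sin -0.2736 − sin -0.5236) = 1.9255
y' = 4 − -2.5000·(cos -0.2736 − cos -0.5236) = 4.2419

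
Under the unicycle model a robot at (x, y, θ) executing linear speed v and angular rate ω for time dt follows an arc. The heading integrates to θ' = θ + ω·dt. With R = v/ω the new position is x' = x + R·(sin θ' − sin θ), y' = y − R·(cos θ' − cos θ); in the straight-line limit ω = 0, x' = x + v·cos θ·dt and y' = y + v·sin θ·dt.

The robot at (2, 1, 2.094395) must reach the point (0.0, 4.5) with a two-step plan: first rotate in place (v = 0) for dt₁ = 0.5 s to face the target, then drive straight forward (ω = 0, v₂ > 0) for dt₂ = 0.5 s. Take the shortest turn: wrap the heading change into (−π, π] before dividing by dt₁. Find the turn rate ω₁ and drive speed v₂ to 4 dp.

heading to target = atan2(4.5−1, 0−2) = 2.0899
Δθ = wrap(2.0899 − 2.0944) = -0.0045; ω₁ = Δθ/dt₁ = -0.0089
distance = √((0−2)² + (4.5−1)²) = 4.0311; v₂ = distance/dt₂ = 8.0623

ω₁ = -0.0089, v₂ = 8.0623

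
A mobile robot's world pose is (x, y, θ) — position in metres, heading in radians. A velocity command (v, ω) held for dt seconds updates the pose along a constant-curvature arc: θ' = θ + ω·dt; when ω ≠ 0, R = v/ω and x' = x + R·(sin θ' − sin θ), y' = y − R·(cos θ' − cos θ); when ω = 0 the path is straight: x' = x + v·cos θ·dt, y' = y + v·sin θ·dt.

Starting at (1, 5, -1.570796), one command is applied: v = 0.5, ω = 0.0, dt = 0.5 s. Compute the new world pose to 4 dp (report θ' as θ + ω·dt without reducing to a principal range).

(1.0000, 4.7500, -1.5708)

θ' = -1.5708 + 0.0·0.5 = -1.5708
ω = 0 → straight: x' = 1 + 0.5·cos(-1.5708)·0.5 = 1.0000
y' = 5 + 0.5·sin(-1.5708)·0.5 = 4.7500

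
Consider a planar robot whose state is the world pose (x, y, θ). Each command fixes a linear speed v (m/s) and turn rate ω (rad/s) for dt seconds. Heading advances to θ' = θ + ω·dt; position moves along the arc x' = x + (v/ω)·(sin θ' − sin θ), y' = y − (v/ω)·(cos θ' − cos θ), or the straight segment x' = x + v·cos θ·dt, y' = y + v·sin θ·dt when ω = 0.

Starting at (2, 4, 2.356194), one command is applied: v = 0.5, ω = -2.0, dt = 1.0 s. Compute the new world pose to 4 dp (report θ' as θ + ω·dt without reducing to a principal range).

θ' = 2.3562 + -2.0·1.0 = 0.3562
R = v/ω = 0.5/-2.0 = -0.2500
x' = 2 + -0.2500·(sin 0.3562 − sin 2.3562) = 2.0896
y' = 4 − -0.2500·(cos 0.3562 − cos 2.3562) = 4.4111

(2.0896, 4.4111, 0.3562)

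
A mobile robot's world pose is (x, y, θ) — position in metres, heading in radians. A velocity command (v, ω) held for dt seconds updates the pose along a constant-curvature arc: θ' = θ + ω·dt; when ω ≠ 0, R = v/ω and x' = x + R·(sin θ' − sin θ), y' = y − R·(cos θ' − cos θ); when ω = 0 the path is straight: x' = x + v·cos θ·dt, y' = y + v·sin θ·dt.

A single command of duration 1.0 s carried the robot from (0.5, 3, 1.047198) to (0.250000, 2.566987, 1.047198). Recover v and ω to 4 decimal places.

v = -0.5000, ω = 0.0000

Δθ = 1.047198 − 1.047198 = 0.000000
ω = Δθ/dt = 0.000000/1.0 = 0.0000
ω = 0 → v = (Δx·cos θ + Δy·sin θ)/dt = -0.5000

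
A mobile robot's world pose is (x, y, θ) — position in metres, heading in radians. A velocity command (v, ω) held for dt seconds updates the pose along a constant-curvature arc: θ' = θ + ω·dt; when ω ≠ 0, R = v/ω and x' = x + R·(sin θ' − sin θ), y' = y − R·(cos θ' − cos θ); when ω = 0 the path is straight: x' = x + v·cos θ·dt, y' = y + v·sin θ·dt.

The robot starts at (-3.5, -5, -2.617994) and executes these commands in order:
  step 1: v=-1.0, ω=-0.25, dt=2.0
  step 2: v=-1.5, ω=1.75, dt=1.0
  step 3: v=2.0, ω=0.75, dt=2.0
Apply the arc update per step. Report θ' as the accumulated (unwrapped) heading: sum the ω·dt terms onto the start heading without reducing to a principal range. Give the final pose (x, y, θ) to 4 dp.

step 1: θ'=-3.1180 (R=4.0000) → pose (-1.5944, -4.4652, -3.1180)
step 2: θ'=-1.3680 (R=-0.8571) → pose (-0.7750, -3.4357, -1.3680)
step 3: θ'=0.1320 (R=2.6667) → pose (2.1880, -5.5420, 0.1320)

(2.1880, -5.5420, 0.1320)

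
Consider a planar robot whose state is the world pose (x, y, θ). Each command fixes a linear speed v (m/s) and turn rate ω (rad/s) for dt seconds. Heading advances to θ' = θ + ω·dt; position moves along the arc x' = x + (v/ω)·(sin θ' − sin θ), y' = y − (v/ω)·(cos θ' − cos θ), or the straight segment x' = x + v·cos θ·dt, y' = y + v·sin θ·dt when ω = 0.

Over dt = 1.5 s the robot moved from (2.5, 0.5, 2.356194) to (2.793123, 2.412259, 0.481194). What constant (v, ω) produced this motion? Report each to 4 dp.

v = 1.5000, ω = -1.2500

Δθ = 0.481194 − 2.356194 = -1.875000
ω = Δθ/dt = -1.875000/1.5 = -1.2500
R = −Δy/(cos θ' − cos θ) = -1.2000
v = R·ω = -1.2000·-1.2500 = 1.5000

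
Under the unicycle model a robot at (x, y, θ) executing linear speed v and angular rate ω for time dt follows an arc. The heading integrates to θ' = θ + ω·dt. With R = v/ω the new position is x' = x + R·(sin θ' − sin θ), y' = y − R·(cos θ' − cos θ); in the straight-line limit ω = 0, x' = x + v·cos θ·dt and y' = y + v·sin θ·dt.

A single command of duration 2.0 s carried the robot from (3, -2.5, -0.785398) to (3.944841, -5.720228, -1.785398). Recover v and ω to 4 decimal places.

Δθ = -1.785398 − -0.785398 = -1.000000
ω = Δθ/dt = -1.000000/2.0 = -0.5000
R = −Δy/(cos θ' − cos θ) = -3.5000
v = R·ω = -3.5000·-0.5000 = 1.7500

v = 1.7500, ω = -0.5000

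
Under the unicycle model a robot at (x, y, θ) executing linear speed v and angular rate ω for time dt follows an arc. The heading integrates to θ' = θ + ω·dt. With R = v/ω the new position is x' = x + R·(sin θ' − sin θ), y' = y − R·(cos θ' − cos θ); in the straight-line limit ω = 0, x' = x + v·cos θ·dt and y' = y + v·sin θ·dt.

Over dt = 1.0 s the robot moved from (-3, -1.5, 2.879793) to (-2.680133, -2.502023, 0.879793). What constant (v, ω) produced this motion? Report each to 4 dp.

Δθ = 0.879793 − 2.879793 = -2.000000
ω = Δθ/dt = -2.000000/1.0 = -2.0000
R = −Δy/(cos θ' − cos θ) = 0.6250
v = R·ω = 0.6250·-2.0000 = -1.2500

v = -1.2500, ω = -2.0000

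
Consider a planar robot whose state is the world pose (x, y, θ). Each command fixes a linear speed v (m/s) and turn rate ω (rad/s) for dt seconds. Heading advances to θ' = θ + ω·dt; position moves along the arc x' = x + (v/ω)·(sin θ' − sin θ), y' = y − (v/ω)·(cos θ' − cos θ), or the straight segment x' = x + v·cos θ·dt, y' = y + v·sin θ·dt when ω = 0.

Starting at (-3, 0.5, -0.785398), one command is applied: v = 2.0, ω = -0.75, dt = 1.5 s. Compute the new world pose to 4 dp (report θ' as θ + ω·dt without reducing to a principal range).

(-2.3713, -2.2739, -1.9104)

θ' = -0.7854 + -0.75·1.5 = -1.9104
R = v/ω = 2.0/-0.75 = -2.6667
x' = -3 + -2.6667·(sin -1.9104 − sin -0.7854) = -2.3713
y' = 0.5 − -2.6667·(cos -1.9104 − cos -0.7854) = -2.2739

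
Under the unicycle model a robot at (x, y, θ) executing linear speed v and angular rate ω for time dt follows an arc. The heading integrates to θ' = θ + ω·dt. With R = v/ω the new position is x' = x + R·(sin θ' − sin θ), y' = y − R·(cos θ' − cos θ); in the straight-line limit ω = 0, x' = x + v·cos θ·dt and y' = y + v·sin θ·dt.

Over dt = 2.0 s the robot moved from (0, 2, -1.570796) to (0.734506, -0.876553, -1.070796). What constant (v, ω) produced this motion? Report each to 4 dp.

v = 1.5000, ω = 0.2500

Δθ = -1.070796 − -1.570796 = 0.500000
ω = Δθ/dt = 0.500000/2.0 = 0.2500
R = −Δy/(cos θ' − cos θ) = 6.0000
v = R·ω = 6.0000·0.2500 = 1.5000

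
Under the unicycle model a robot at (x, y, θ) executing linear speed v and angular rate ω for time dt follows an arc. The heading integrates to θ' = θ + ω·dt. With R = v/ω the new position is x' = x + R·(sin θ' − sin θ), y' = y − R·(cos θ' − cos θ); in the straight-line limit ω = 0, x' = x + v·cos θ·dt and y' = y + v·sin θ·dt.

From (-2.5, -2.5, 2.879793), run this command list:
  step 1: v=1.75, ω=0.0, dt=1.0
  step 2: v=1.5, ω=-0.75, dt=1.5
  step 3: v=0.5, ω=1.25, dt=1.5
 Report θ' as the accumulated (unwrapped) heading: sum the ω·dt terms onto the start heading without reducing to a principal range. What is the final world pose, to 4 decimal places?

(-6.2198, -0.2010, 3.6298)

step 1: θ'=2.8798 (straight) → pose (-4.1904, -2.0471, 2.8798)
step 2: θ'=1.7548 (R=-2.0000) → pose (-5.6390, -0.4811, 1.7548)
step 3: θ'=3.6298 (R=0.4000) → pose (-6.2198, -0.2010, 3.6298)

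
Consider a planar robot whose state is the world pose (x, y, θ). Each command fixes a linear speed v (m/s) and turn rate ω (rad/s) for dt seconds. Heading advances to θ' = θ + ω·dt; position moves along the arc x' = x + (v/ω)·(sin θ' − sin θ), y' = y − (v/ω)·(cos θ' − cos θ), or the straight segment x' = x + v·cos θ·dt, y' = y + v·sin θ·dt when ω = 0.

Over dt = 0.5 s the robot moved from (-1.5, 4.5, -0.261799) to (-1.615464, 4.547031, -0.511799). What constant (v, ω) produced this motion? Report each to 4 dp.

v = -0.2500, ω = -0.5000

Δθ = -0.511799 − -0.261799 = -0.250000
ω = Δθ/dt = -0.250000/0.5 = -0.5000
R = Δx/(sin θ' − sin θ) = 0.5000
v = R·ω = 0.5000·-0.5000 = -0.2500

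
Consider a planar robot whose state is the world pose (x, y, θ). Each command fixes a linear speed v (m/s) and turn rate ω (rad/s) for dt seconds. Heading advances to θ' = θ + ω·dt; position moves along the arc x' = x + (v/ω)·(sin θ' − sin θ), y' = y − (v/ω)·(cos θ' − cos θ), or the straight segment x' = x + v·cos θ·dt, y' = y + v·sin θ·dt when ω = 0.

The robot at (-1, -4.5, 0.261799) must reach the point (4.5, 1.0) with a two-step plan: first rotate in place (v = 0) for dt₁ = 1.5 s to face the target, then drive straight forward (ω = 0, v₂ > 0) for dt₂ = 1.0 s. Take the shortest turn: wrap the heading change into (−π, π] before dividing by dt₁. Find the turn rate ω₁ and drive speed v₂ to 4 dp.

heading to target = atan2(1−-4.5, 4.5−-1) = 0.7854
Δθ = wrap(0.7854 − 0.2618) = 0.5236; ω₁ = Δθ/dt₁ = 0.3491
distance = √((4.5−-1)² + (1−-4.5)²) = 7.7782; v₂ = distance/dt₂ = 7.7782

ω₁ = 0.3491, v₂ = 7.7782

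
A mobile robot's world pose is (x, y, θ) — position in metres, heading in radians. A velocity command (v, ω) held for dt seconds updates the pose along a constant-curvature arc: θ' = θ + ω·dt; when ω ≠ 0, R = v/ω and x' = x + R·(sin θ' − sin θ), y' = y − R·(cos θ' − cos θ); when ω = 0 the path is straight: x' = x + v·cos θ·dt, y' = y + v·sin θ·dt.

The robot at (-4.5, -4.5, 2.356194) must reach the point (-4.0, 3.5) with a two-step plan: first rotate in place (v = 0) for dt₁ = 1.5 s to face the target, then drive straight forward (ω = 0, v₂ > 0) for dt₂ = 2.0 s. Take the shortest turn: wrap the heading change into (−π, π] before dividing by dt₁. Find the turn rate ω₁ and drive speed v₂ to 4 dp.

ω₁ = -0.5652, v₂ = 4.0078

heading to target = atan2(3.5−-4.5, -4−-4.5) = 1.5084
Δθ = wrap(1.5084 − 2.3562) = -0.8478; ω₁ = Δθ/dt₁ = -0.5652
distance = √((-4−-4.5)² + (3.5−-4.5)²) = 8.0156; v₂ = distance/dt₂ = 4.0078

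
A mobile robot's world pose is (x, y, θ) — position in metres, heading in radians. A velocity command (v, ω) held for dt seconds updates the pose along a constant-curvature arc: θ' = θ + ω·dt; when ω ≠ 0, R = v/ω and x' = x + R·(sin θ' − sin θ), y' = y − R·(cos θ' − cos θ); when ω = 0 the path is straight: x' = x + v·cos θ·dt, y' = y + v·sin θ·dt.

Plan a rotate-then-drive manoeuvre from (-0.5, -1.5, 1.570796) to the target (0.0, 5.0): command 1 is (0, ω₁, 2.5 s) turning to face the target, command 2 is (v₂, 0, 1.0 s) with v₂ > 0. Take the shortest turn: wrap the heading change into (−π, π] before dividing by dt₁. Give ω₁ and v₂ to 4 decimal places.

ω₁ = -0.0307, v₂ = 6.5192

heading to target = atan2(5−-1.5, 0−-0.5) = 1.4940
Δθ = wrap(1.4940 − 1.5708) = -0.0768; ω₁ = Δθ/dt₁ = -0.0307
distance = √((0−-0.5)² + (5−-1.5)²) = 6.5192; v₂ = distance/dt₂ = 6.5192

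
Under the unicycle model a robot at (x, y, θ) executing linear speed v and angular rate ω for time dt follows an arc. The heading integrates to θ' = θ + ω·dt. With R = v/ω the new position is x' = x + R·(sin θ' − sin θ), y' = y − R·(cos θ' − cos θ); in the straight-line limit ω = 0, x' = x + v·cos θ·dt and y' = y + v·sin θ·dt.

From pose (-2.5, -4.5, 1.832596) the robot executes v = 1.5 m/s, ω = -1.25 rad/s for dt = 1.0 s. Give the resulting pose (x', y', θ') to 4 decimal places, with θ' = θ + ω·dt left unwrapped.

θ' = 1.8326 + -1.25·1.0 = 0.5826
R = v/ω = 1.5/-1.25 = -1.2000
x' = -2.5 + -1.2000·(sin 0.5826 − sin 1.8326) = -2.0011
y' = -4.5 − -1.2000·(cos 0.5826 − cos 1.8326) = -3.1874

(-2.0011, -3.1874, 0.5826)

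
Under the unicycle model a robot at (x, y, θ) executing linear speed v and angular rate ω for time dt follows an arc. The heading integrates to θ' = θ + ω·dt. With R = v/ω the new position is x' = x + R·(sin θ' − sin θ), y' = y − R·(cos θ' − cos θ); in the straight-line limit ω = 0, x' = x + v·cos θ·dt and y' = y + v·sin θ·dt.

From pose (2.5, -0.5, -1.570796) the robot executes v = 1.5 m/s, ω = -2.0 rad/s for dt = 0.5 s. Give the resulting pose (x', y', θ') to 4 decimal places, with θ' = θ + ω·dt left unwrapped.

θ' = -1.5708 + -2.0·0.5 = -2.5708
R = v/ω = 1.5/-2.0 = -0.7500
x' = 2.5 + -0.7500·(sin -2.5708 − sin -1.5708) = 2.1552
y' = -0.5 − -0.7500·(cos -2.5708 − cos -1.5708) = -1.1311

(2.1552, -1.1311, -2.5708)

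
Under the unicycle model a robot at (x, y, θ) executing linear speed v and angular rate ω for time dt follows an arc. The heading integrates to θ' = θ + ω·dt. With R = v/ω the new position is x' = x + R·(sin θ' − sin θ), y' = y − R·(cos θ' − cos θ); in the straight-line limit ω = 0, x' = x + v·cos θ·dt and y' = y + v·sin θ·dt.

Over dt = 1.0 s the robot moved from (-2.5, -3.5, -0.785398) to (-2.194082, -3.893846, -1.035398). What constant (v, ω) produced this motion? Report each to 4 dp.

Δθ = -1.035398 − -0.785398 = -0.250000
ω = Δθ/dt = -0.250000/1.0 = -0.2500
R = −Δy/(cos θ' − cos θ) = -2.0000
v = R·ω = -2.0000·-0.2500 = 0.5000

v = 0.5000, ω = -0.2500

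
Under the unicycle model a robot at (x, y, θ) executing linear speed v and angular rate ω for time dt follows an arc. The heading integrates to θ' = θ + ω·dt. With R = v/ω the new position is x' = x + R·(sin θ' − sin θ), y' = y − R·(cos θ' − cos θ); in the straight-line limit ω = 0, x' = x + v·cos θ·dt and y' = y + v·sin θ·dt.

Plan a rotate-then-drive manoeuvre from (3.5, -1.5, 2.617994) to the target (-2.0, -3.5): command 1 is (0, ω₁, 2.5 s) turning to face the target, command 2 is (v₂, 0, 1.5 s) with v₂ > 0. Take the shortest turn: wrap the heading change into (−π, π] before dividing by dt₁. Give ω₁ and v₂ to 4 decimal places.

ω₁ = 0.3489, v₂ = 3.9016

heading to target = atan2(-3.5−-1.5, -2−3.5) = -2.7928
Δθ = wrap(-2.7928 − 2.6180) = 0.8724; ω₁ = Δθ/dt₁ = 0.3489
distance = √((-2−3.5)² + (-3.5−-1.5)²) = 5.8523; v₂ = distance/dt₂ = 3.9016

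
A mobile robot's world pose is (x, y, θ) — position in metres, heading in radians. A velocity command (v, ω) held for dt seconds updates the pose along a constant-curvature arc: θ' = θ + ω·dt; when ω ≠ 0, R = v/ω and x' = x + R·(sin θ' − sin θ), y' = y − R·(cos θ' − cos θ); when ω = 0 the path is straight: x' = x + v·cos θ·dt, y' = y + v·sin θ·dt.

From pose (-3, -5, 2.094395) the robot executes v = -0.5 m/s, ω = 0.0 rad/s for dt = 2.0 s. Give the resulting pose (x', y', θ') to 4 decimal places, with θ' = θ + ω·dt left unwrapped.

(-2.5000, -5.8660, 2.0944)

θ' = 2.0944 + 0.0·2.0 = 2.0944
ω = 0 → straight: x' = -3 + -0.5·cos(2.0944)·2.0 = -2.5000
y' = -5 + -0.5·sin(2.0944)·2.0 = -5.8660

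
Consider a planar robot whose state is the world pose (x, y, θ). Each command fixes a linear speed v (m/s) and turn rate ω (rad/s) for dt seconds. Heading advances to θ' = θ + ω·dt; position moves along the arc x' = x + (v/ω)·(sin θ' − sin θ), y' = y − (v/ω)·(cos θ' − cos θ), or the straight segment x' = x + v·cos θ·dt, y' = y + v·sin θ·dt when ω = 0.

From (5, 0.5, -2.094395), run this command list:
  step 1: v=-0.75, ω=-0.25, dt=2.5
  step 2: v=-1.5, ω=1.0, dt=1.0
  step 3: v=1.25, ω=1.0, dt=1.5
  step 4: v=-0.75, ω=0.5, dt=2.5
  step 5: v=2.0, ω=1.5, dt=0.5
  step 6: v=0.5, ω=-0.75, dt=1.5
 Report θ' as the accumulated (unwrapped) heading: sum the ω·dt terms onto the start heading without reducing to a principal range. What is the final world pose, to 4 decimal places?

step 1: θ'=-2.7194 (R=3.0000) → pose (6.3688, 1.7366, -2.7194)
step 2: θ'=-1.7194 (R=-1.5000) → pose (7.2376, 2.8828, -1.7194)
step 3: θ'=-0.2194 (R=1.2500) → pose (8.2018, 1.4777, -0.2194)
step 4: θ'=1.0306 (R=-1.5000) → pose (6.5889, 0.7851, 1.0306)
step 5: θ'=1.7806 (R=1.3333) → pose (6.7495, 1.7485, 1.7806)
step 6: θ'=0.6556 (R=-0.6667) → pose (6.9951, 2.4158, 0.6556)

(6.9951, 2.4158, 0.6556)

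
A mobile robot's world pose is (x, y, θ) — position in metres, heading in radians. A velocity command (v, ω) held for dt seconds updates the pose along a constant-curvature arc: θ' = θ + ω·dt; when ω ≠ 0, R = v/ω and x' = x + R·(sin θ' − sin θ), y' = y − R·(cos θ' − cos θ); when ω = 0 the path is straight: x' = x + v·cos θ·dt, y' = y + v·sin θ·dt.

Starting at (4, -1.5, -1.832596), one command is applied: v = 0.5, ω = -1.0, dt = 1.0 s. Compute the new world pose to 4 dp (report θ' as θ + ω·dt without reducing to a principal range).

(3.6691, -1.8469, -2.8326)

θ' = -1.8326 + -1.0·1.0 = -2.8326
R = v/ω = 0.5/-1.0 = -0.5000
x' = 4 + -0.5000·(sin -2.8326 − sin -1.8326) = 3.6691
y' = -1.5 − -0.5000·(cos -2.8326 − cos -1.8326) = -1.8469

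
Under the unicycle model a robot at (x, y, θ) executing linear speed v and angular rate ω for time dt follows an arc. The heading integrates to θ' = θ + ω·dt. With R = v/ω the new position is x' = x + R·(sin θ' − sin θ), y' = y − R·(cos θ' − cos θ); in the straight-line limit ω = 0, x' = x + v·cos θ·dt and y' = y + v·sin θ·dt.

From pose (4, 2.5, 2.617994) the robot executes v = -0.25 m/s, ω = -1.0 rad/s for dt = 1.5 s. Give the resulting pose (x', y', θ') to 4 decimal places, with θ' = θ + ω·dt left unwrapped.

θ' = 2.6180 + -1.0·1.5 = 1.1180
R = v/ω = -0.25/-1.0 = 0.2500
x' = 4 + 0.2500·(sin 1.1180 − sin 2.6180) = 4.0998
y' = 2.5 − 0.2500·(cos 1.1180 − cos 2.6180) = 2.1741

(4.0998, 2.1741, 1.1180)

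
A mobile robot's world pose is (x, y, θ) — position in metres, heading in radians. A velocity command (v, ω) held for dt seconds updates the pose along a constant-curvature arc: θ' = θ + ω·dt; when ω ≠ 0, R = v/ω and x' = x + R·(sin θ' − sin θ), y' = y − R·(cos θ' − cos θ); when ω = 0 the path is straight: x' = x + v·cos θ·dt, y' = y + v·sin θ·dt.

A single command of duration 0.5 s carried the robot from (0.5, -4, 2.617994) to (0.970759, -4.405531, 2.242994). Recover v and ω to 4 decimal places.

Δθ = 2.242994 − 2.617994 = -0.375000
ω = Δθ/dt = -0.375000/0.5 = -0.7500
R = Δx/(sin θ' − sin θ) = 1.6667
v = R·ω = 1.6667·-0.7500 = -1.2500

v = -1.2500, ω = -0.7500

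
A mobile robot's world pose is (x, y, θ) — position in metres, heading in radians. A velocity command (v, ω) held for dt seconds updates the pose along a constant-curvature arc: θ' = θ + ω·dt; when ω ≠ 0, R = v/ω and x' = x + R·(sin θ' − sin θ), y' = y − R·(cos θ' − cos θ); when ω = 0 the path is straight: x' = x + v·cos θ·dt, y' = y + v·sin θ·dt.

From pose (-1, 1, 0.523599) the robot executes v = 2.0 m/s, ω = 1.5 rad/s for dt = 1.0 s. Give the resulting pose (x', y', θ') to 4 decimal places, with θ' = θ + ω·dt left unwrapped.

(-0.4677, 2.7380, 2.0236)

θ' = 0.5236 + 1.5·1.0 = 2.0236
R = v/ω = 2.0/1.5 = 1.3333
x' = -1 + 1.3333·(sin 2.0236 − sin 0.5236) = -0.4677
y' = 1 − 1.3333·(cos 2.0236 − cos 0.5236) = 2.7380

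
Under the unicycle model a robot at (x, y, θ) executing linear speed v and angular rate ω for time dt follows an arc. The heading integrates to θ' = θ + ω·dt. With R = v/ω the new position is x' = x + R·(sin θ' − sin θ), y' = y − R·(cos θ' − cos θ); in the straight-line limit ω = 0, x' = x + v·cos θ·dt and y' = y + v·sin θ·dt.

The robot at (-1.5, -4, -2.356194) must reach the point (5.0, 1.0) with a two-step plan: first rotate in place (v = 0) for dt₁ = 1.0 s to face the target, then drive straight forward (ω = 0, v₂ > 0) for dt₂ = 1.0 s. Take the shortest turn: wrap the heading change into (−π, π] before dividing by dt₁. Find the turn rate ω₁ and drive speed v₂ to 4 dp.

heading to target = atan2(1−-4, 5−-1.5) = 0.6557
Δθ = wrap(0.6557 − -2.3562) = 3.0119; ω₁ = Δθ/dt₁ = 3.0119
distance = √((5−-1.5)² + (1−-4)²) = 8.2006; v₂ = distance/dt₂ = 8.2006

ω₁ = 3.0119, v₂ = 8.2006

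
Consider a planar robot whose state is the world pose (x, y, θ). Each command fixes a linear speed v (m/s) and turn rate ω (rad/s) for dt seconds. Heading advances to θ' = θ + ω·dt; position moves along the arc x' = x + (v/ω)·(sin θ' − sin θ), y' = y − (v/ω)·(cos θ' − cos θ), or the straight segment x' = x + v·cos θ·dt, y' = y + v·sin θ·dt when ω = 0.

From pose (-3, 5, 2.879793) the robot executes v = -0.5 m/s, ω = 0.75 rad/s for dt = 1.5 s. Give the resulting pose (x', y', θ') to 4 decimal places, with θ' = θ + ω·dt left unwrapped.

(-2.3208, 5.2106, 4.0048)

θ' = 2.8798 + 0.75·1.5 = 4.0048
R = v/ω = -0.5/0.75 = -0.6667
x' = -3 + -0.6667·(sin 4.0048 − sin 2.8798) = -2.3208
y' = 5 − -0.6667·(cos 4.0048 − cos 2.8798) = 5.2106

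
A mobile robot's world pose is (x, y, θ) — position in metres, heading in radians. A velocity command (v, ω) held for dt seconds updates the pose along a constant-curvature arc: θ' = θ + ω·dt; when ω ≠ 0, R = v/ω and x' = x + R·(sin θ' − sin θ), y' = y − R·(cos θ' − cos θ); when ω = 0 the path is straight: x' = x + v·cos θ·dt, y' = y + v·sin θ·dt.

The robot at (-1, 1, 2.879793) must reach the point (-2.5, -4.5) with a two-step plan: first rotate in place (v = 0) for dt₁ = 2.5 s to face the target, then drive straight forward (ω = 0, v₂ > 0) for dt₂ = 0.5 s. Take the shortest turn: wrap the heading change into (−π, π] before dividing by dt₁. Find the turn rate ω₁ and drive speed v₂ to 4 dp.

heading to target = atan2(-4.5−1, -2.5−-1) = -1.8370
Δθ = wrap(-1.8370 − 2.8798) = 1.5663; ω₁ = Δθ/dt₁ = 0.6265
distance = √((-2.5−-1)² + (-4.5−1)²) = 5.7009; v₂ = distance/dt₂ = 11.4018

ω₁ = 0.6265, v₂ = 11.4018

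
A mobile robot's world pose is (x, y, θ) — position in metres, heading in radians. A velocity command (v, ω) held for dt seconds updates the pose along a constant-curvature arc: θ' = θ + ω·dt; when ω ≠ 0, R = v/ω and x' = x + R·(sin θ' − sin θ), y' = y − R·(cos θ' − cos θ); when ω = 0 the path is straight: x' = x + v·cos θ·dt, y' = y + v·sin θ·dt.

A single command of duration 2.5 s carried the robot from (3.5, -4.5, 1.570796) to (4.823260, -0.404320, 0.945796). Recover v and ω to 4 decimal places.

v = 1.7500, ω = -0.2500

Δθ = 0.945796 − 1.570796 = -0.625000
ω = Δθ/dt = -0.625000/2.5 = -0.2500
R = −Δy/(cos θ' − cos θ) = -7.0000
v = R·ω = -7.0000·-0.2500 = 1.7500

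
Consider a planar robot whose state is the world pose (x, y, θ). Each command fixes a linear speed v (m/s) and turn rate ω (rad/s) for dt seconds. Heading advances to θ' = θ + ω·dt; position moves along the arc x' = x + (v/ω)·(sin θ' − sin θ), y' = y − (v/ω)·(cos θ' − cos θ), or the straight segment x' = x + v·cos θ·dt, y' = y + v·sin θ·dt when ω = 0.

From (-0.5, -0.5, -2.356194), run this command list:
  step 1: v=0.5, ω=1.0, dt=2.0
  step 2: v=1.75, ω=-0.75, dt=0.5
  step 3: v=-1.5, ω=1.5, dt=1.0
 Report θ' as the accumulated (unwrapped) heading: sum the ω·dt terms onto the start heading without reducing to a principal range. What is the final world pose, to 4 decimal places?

step 1: θ'=-0.3562 (R=0.5000) → pose (-0.3208, -1.3222, -0.3562)
step 2: θ'=-0.7312 (R=-2.3333) → pose (0.4236, -1.7722, -0.7312)
step 3: θ'=0.7688 (R=-1.0000) → pose (-0.9394, -1.7978, 0.7688)

(-0.9394, -1.7978, 0.7688)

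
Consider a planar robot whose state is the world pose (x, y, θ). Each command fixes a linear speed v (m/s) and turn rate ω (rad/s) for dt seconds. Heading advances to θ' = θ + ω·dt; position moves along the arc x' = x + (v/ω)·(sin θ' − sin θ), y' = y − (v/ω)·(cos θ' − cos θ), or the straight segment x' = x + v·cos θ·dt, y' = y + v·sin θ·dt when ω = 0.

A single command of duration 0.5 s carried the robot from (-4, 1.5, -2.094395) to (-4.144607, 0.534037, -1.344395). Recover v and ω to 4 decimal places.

v = 2.0000, ω = 1.5000

Δθ = -1.344395 − -2.094395 = 0.750000
ω = Δθ/dt = 0.750000/0.5 = 1.5000
R = −Δy/(cos θ' − cos θ) = 1.3333
v = R·ω = 1.3333·1.5000 = 2.0000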